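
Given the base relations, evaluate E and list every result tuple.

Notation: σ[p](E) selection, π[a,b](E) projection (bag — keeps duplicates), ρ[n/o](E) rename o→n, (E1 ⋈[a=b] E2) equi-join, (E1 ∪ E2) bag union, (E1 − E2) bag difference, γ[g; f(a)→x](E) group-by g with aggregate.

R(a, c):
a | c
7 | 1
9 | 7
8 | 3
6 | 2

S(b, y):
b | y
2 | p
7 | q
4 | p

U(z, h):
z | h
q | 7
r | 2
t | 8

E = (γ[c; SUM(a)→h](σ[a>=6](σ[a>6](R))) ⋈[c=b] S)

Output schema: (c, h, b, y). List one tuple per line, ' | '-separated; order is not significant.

Stepwise |·|:
  R → 4
  σ[a>6](R) → 3
  σ[a>=6](σ[a>6](R)) → 3
  γ[c; SUM(a)→h](σ[a>=6](σ[a>6](R))) → 3
  S → 3
  (γ[c; SUM(a)→h](σ[a>=6](σ[a>6](R))) ⋈[c=b] S) → 1

== RESULT ==
c | h | b | y
7 | 9 | 7 | q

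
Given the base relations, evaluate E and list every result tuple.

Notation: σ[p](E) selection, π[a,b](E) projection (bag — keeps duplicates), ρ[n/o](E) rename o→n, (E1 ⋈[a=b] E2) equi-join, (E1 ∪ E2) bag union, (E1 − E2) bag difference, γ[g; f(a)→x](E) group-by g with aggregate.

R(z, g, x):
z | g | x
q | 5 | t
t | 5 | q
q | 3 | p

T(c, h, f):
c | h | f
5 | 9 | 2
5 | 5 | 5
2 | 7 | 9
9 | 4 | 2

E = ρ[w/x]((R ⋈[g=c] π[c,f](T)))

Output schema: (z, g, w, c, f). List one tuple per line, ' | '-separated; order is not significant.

Stepwise |·|:
  R → 3
  T → 4
  π[c,f](T) → 4
  (R ⋈[g=c] π[c,f](T)) → 4
  ρ[w/x]((R ⋈[g=c] π[c,f](T))) → 4

== RESULT ==
z | g | w | c | f
q | 5 | t | 5 | 2
q | 5 | t | 5 | 5
t | 5 | q | 5 | 2
t | 5 | q | 5 | 5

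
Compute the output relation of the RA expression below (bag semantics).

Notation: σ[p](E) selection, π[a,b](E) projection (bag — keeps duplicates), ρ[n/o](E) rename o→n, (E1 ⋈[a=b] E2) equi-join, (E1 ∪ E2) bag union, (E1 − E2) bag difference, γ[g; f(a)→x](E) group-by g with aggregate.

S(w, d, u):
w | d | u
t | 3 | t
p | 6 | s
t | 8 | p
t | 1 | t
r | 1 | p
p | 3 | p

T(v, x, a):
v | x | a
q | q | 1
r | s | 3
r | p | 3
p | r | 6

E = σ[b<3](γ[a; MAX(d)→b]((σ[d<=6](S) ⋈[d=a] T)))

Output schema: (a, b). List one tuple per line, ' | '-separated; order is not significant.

Row counts bottom-up:
  S → 6
  σ[d<=6](S) → 5
  T → 4
  (σ[d<=6](S) ⋈[d=a] T) → 7
  γ[a; MAX(d)→b]((σ[d<=6](S) ⋈[d=a] T)) → 3
  σ[b<3](γ[a; MAX(d)→b]((σ[d<=6](S) ⋈[d=a] T))) → 1

== RESULT ==
a | b
1 | 1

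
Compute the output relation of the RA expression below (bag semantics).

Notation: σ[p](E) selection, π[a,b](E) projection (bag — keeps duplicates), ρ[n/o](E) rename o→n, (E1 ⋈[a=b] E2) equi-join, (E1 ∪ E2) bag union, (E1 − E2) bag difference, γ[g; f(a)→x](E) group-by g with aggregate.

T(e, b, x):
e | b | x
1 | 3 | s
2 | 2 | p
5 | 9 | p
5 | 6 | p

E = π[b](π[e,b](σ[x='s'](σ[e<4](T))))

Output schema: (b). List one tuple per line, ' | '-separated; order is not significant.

Subexpression sizes:
  T → 4
  σ[e<4](T) → 2
  σ[x='s'](σ[e<4](T)) → 1
  π[e,b](σ[x='s'](σ[e<4](T))) → 1
  π[b](π[e,b](σ[x='s'](σ[e<4](T)))) → 1

== RESULT ==
b
3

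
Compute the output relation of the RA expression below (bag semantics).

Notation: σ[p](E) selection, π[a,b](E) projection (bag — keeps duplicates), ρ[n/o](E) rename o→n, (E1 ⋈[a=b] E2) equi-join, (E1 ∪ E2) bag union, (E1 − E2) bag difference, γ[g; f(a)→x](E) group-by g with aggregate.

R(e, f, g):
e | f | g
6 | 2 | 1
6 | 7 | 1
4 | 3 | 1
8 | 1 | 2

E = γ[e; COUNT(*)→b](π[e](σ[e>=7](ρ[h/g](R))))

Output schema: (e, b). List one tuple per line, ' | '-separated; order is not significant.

Subexpression sizes:
  R → 4
  ρ[h/g](R) → 4
  σ[e>=7](ρ[h/g](R)) → 1
  π[e](σ[e>=7](ρ[h/g](R))) → 1
  γ[e; COUNT(*)→b](π[e](σ[e>=7](ρ[h/g](R)))) → 1

== RESULT ==
e | b
8 | 1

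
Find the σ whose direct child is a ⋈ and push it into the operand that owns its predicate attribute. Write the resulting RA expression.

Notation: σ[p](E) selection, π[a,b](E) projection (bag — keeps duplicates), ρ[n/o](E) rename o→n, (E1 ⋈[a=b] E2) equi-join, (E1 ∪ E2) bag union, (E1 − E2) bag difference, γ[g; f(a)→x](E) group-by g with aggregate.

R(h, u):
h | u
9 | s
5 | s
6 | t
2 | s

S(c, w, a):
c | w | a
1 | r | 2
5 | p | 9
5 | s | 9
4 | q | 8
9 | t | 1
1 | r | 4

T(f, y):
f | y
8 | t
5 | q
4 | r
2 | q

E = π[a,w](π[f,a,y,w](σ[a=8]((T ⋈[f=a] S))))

σ filters on a, owned by the right side.
E' = π[a,w](π[f,a,y,w]((T ⋈[f=a] σ[a=8](S))))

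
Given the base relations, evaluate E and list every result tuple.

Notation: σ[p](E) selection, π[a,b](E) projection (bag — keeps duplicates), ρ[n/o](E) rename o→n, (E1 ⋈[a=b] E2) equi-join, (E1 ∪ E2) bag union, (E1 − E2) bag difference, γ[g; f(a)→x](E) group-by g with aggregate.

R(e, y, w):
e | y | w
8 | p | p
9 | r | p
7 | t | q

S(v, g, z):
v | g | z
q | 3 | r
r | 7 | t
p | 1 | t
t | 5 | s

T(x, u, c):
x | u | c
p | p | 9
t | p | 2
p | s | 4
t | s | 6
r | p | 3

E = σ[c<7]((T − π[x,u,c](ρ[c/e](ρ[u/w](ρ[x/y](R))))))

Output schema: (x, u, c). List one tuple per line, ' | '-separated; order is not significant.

Stepwise |·|:
  T → 5
  R → 3
  ρ[x/y](R) → 3
  ρ[u/w](ρ[x/y](R)) → 3
  ρ[c/e](ρ[u/w](ρ[x/y](R))) → 3
  π[x,u,c](ρ[c/e](ρ[u/w](ρ[x/y](R)))) → 3
  (T − π[x,u,c](ρ[c/e](ρ[u/w](ρ[x/y](R))))) → 5
  σ[c<7]((T − π[x,u,c](ρ[c/e](ρ[u/w](ρ[x/y](R)))))) → 4

== RESULT ==
x | u | c
p | s | 4
r | p | 3
t | p | 2
t | s | 6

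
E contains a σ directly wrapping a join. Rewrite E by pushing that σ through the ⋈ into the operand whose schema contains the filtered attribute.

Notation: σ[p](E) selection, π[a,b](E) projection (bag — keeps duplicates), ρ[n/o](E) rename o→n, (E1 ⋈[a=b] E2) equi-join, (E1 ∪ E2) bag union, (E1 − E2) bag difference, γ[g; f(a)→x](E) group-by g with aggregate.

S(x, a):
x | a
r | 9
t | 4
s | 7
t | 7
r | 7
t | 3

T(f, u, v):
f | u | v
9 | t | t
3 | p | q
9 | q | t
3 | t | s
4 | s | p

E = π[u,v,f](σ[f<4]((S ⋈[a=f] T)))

σ filters on f, owned by the right side.
E' = π[u,v,f]((S ⋈[a=f] σ[f<4](T)))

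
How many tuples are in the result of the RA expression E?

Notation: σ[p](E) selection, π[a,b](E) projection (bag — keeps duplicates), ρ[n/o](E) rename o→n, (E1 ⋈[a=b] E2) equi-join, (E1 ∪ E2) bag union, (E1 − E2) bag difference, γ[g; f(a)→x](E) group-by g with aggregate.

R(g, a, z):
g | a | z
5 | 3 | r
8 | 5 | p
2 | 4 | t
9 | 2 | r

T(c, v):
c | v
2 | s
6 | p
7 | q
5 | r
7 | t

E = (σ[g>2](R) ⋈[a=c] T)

Row counts bottom-up:
  R → 4
  σ[g>2](R) → 3
  T → 5
  (σ[g>2](R) ⋈[a=c] T) → 2

|E| = 2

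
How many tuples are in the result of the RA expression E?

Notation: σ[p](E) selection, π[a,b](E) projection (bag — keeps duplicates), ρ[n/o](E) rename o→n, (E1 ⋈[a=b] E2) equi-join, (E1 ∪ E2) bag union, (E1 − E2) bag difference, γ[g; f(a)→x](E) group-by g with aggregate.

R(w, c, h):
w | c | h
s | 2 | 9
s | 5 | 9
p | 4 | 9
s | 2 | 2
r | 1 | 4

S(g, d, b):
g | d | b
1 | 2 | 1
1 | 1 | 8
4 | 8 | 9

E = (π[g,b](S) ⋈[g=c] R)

Per-node cardinality:
  S → 3
  π[g,b](S) → 3
  R → 5
  (π[g,b](S) ⋈[g=c] R) → 3

|E| = 3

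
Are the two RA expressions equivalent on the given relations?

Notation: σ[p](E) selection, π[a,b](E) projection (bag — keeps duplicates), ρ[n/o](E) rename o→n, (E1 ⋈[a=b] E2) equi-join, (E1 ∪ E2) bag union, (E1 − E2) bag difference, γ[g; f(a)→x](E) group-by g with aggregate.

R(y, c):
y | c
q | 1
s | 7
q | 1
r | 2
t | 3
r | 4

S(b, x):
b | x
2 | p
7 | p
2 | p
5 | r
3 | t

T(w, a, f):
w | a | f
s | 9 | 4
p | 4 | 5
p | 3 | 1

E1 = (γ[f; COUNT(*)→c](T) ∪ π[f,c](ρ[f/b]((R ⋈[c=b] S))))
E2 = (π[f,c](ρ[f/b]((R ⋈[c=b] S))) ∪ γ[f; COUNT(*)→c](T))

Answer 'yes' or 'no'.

E1 subexpression sizes:
  T → 3
  γ[f; COUNT(*)→c](T) → 3
  R → 6
  S → 5
  (R ⋈[c=b] S) → 4
  ρ[f/b]((R ⋈[c=b] S)) → 4
  π[f,c](ρ[f/b]((R ⋈[c=b] S))) → 4
  (γ[f; COUNT(*)→c](T) ∪ π[f,c](ρ[f/b]((R ⋈[c=b] S)))) → 7
E2 subexpression sizes:
  R → 6
  S → 5
  (R ⋈[c=b] S) → 4
  ρ[f/b]((R ⋈[c=b] S)) → 4
  π[f,c](ρ[f/b]((R ⋈[c=b] S))) → 4
  T → 3
  γ[f; COUNT(*)→c](T) → 3
  (π[f,c](ρ[f/b]((R ⋈[c=b] S))) ∪ γ[f; COUNT(*)→c](T)) → 7

E1 and E2 produce the same multiset:
f | c
1 | 1
2 | 2
2 | 2
3 | 3
4 | 1
5 | 1
7 | 7

yes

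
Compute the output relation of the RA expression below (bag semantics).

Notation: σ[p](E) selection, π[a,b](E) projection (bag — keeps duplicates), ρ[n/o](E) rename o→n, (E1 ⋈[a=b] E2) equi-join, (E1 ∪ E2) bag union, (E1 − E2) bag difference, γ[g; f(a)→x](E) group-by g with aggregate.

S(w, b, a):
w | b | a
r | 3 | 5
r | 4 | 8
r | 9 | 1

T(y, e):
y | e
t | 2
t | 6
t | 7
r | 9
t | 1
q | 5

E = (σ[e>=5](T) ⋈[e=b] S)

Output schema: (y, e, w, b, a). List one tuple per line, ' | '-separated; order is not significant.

Subexpression sizes:
  T → 6
  σ[e>=5](T) → 4
  S → 3
  (σ[e>=5](T) ⋈[e=b] S) → 1

== RESULT ==
y | e | w | b | a
r | 9 | r | 9 | 1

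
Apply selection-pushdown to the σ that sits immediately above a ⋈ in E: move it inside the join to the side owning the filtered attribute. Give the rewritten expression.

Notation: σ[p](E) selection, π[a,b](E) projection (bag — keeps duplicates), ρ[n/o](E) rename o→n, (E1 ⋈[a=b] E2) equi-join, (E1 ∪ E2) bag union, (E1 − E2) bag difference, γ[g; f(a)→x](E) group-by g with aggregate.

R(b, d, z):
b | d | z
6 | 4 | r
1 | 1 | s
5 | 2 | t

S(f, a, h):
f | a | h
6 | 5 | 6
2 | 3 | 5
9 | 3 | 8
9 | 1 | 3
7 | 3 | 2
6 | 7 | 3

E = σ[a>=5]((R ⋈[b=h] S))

σ filters on a, owned by the right side.
E' = (R ⋈[b=h] σ[a>=5](S))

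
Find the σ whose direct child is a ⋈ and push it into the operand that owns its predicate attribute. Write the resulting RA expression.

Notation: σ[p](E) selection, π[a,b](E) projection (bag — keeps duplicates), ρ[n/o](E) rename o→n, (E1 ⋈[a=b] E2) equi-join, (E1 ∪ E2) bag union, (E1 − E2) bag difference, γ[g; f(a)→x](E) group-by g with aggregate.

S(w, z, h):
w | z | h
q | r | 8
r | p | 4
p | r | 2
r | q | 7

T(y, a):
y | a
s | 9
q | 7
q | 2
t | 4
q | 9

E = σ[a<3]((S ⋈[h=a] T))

σ filters on a, owned by the right side.
E' = (S ⋈[h=a] σ[a<3](T))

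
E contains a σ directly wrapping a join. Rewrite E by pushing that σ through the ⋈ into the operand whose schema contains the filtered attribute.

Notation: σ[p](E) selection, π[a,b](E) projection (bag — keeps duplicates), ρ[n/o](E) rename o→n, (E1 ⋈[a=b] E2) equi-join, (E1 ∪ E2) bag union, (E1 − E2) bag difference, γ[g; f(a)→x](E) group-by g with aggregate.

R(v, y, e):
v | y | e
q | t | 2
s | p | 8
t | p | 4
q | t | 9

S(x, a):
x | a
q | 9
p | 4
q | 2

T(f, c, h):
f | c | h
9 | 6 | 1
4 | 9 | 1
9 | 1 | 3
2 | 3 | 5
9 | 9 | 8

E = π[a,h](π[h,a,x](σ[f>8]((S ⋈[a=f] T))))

σ filters on f, owned by the right side.
E' = π[a,h](π[h,a,x]((S ⋈[a=f] σ[f>8](T))))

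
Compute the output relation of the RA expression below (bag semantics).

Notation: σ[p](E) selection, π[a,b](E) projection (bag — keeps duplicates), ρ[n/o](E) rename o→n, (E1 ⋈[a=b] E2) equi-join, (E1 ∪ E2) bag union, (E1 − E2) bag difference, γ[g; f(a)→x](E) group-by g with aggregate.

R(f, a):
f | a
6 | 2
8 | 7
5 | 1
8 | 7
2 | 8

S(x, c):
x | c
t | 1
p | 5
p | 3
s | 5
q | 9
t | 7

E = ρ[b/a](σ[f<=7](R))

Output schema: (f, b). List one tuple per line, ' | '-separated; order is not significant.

Row counts bottom-up:
  R → 5
  σ[f<=7](R) → 3
  ρ[b/a](σ[f<=7](R)) → 3

== RESULT ==
f | b
2 | 8
5 | 1
6 | 2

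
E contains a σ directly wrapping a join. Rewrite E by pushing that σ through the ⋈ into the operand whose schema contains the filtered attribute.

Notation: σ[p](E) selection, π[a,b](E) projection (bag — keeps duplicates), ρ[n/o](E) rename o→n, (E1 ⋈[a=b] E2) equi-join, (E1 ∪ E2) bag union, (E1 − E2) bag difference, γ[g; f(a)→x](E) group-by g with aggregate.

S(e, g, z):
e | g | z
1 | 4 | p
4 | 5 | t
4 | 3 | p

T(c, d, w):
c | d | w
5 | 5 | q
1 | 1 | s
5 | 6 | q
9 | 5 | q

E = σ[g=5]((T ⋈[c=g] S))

σ filters on g, owned by the right side.
E' = (T ⋈[c=g] σ[g=5](S))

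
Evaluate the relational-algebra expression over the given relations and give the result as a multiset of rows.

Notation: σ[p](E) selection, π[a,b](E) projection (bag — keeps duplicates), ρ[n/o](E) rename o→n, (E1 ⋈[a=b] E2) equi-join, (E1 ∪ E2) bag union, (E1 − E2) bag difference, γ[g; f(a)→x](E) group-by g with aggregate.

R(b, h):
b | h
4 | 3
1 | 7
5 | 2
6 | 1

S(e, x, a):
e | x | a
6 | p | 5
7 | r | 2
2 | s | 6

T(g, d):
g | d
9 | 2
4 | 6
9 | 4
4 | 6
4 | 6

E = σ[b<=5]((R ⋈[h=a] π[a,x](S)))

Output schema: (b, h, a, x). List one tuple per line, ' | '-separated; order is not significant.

Subexpression sizes:
  R → 4
  S → 3
  π[a,x](S) → 3
  (R ⋈[h=a] π[a,x](S)) → 1
  σ[b<=5]((R ⋈[h=a] π[a,x](S))) → 1

== RESULT ==
b | h | a | x
5 | 2 | 2 | r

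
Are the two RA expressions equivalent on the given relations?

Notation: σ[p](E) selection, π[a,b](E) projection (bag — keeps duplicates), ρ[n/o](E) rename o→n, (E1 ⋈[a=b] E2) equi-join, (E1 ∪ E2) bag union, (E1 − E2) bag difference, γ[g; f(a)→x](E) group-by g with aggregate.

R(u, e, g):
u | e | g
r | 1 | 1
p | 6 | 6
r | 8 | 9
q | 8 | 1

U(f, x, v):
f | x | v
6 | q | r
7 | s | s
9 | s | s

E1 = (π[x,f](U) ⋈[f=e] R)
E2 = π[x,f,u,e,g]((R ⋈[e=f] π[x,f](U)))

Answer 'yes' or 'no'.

E1 stepwise |·|:
  U → 3
  π[x,f](U) → 3
  R → 4
  (π[x,f](U) ⋈[f=e] R) → 1
E2 stepwise |·|:
  R → 4
  U → 3
  π[x,f](U) → 3
  (R ⋈[e=f] π[x,f](U)) → 1
  π[x,f,u,e,g]((R ⋈[e=f] π[x,f](U))) → 1

E1 and E2 produce the same multiset:
x | f | u | e | g
q | 6 | p | 6 | 6

yes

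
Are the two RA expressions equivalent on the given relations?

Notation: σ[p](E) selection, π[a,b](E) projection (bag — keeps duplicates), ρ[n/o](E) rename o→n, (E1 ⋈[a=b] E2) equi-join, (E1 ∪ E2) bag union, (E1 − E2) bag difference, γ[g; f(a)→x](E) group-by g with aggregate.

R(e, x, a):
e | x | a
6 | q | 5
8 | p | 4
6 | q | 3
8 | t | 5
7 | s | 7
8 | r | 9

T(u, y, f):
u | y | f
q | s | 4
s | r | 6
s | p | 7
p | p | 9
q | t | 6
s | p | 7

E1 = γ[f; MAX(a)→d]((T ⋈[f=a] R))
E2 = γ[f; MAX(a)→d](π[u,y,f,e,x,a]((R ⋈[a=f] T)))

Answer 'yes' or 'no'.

E1 row counts bottom-up:
  T → 6
  R → 6
  (T ⋈[f=a] R) → 4
  γ[f; MAX(a)→d]((T ⋈[f=a] R)) → 3
E2 row counts bottom-up:
  R → 6
  T → 6
  (R ⋈[a=f] T) → 4
  π[u,y,f,e,x,a]((R ⋈[a=f] T)) → 4
  γ[f; MAX(a)→d](π[u,y,f,e,x,a]((R ⋈[a=f] T))) → 3

E1 and E2 produce the same multiset:
f | d
4 | 4
7 | 7
9 | 9

yes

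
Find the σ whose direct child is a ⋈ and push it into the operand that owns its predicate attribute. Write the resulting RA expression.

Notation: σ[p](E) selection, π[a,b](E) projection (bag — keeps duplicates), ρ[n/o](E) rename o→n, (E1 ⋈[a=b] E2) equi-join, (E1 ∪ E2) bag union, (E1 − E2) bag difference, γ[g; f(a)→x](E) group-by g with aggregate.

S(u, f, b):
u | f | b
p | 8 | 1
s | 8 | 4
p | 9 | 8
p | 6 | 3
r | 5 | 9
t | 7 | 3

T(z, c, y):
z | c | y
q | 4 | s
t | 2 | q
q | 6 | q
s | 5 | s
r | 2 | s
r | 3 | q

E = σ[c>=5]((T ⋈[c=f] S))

σ filters on c, owned by the left side.
E' = (σ[c>=5](T) ⋈[c=f] S)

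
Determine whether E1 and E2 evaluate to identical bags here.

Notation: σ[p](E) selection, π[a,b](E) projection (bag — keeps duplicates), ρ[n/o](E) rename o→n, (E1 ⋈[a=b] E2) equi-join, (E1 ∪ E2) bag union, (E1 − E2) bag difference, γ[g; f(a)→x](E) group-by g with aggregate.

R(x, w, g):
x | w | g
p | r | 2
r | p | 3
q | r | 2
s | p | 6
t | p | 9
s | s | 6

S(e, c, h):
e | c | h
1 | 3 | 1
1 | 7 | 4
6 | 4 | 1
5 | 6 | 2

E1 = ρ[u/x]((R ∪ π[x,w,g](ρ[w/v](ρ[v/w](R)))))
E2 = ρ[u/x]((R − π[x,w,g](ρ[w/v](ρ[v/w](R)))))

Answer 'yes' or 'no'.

E1 subexpression sizes:
  R → 6
  R → 6
  ρ[v/w](R) → 6
  ρ[w/v](ρ[v/w](R)) → 6
  π[x,w,g](ρ[w/v](ρ[v/w](R))) → 6
  (R ∪ π[x,w,g](ρ[w/v](ρ[v/w](R)))) → 12
  ρ[u/x]((R ∪ π[x,w,g](ρ[w/v](ρ[v/w](R))))) → 12
E2 subexpression sizes:
  R → 6
  R → 6
  ρ[v/w](R) → 6
  ρ[w/v](ρ[v/w](R)) → 6
  π[x,w,g](ρ[w/v](ρ[v/w](R))) → 6
  (R − π[x,w,g](ρ[w/v](ρ[v/w](R)))) → 0
  ρ[u/x]((R − π[x,w,g](ρ[w/v](ρ[v/w](R))))) → 0

E1 result:
u | w | g
p | r | 2
p | r | 2
q | r | 2
q | r | 2
r | p | 3
r | p | 3
s | p | 6
s | p | 6
s | s | 6
s | s | 6
t | p | 9
t | p | 9
E2 result:
u | w | g
(0 rows)
Witness: ('s', 'p', 6) appears 2× in E1 but 0× in E2.

no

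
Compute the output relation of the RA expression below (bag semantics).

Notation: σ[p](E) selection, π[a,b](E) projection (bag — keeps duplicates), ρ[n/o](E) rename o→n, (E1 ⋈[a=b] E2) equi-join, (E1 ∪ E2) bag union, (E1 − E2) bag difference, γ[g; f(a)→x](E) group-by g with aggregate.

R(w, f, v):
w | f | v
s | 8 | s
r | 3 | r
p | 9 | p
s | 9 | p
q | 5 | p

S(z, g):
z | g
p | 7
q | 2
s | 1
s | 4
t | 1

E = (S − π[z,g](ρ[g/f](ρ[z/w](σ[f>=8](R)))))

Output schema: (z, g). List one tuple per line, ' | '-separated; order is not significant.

Row counts bottom-up:
  S → 5
  R → 5
  σ[f>=8](R) → 3
  ρ[z/w](σ[f>=8](R)) → 3
  ρ[g/f](ρ[z/w](σ[f>=8](R))) → 3
  π[z,g](ρ[g/f](ρ[z/w](σ[f>=8](R)))) → 3
  (S − π[z,g](ρ[g/f](ρ[z/w](σ[f>=8](R))))) → 5

== RESULT ==
z | g
p | 7
q | 2
s | 1
s | 4
t | 1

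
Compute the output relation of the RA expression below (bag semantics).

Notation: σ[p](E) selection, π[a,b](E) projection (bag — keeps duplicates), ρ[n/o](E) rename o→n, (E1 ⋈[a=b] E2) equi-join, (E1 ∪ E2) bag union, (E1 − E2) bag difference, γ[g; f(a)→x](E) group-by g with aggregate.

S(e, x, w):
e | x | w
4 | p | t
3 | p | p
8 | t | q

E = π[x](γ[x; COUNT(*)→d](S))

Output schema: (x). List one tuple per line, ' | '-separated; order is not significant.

Subexpression sizes:
  S → 3
  γ[x; COUNT(*)→d](S) → 2
  π[x](γ[x; COUNT(*)→d](S)) → 2

== RESULT ==
x
p
t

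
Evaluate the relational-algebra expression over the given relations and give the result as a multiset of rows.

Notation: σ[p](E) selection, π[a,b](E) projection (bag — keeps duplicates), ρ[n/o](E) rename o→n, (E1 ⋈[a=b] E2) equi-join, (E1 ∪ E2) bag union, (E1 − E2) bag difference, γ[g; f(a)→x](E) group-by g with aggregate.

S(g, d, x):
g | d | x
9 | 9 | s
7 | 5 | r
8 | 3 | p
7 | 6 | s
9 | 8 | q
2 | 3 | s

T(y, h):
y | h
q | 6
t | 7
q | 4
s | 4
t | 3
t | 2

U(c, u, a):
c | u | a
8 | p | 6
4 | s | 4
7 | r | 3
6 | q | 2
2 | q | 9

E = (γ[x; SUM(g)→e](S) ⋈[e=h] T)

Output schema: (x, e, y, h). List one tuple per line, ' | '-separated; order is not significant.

Per-node cardinality:
  S → 6
  γ[x; SUM(g)→e](S) → 4
  T → 6
  (γ[x; SUM(g)→e](S) ⋈[e=h] T) → 1

== RESULT ==
x | e | y | h
r | 7 | t | 7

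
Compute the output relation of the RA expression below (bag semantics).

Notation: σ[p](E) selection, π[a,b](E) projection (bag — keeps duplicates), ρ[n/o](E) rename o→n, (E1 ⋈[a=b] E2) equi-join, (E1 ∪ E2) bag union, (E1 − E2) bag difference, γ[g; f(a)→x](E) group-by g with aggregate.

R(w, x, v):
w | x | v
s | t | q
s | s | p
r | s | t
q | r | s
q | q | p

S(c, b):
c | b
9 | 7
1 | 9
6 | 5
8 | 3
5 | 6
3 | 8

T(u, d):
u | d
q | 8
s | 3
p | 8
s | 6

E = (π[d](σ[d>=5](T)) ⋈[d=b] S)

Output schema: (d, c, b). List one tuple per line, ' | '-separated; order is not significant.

Subexpression sizes:
  T → 4
  σ[d>=5](T) → 3
  π[d](σ[d>=5](T)) → 3
  S → 6
  (π[d](σ[d>=5](T)) ⋈[d=b] S) → 3

== RESULT ==
d | c | b
6 | 5 | 6
8 | 3 | 8
8 | 3 | 8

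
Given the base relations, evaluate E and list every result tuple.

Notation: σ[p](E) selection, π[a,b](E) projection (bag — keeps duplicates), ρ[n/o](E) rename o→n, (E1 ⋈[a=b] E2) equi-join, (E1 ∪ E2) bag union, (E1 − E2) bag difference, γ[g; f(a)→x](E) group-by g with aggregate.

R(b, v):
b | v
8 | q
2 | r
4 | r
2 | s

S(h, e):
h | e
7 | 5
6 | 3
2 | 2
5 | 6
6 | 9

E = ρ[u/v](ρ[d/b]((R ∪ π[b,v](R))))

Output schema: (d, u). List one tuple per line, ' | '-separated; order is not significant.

Stepwise |·|:
  R → 4
  R → 4
  π[b,v](R) → 4
  (R ∪ π[b,v](R)) → 8
  ρ[d/b]((R ∪ π[b,v](R))) → 8
  ρ[u/v](ρ[d/b]((R ∪ π[b,v](R)))) → 8

== RESULT ==
d | u
2 | r
2 | r
2 | s
2 | s
4 | r
4 | r
8 | q
8 | q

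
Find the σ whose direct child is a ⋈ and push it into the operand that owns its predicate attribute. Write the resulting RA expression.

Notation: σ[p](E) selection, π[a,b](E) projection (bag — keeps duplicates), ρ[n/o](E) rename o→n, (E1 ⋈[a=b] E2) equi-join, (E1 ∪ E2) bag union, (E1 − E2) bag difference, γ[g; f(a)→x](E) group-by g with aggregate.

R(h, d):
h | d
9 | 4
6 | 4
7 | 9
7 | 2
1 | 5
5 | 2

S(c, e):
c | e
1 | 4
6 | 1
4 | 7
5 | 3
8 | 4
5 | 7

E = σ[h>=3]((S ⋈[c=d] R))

σ filters on h, owned by the right side.
E' = (S ⋈[c=d] σ[h>=3](R))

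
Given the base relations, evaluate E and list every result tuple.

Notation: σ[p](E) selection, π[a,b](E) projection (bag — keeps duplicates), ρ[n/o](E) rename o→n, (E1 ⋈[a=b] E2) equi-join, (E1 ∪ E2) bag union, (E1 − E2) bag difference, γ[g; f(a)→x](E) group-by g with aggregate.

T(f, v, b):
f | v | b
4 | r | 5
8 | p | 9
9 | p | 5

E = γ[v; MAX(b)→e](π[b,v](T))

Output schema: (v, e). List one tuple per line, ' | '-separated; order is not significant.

Stepwise |·|:
  T → 3
  π[b,v](T) → 3
  γ[v; MAX(b)→e](π[b,v](T)) → 2

== RESULT ==
v | e
p | 9
r | 5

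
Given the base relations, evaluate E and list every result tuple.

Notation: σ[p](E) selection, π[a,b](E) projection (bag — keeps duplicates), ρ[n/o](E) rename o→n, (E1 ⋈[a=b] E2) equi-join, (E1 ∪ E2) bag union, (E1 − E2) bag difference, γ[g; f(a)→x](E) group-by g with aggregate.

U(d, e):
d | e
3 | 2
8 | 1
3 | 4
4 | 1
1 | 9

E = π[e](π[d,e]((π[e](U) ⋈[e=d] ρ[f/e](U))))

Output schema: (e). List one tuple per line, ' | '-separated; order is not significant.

Row counts bottom-up:
  U → 5
  π[e](U) → 5
  U → 5
  ρ[f/e](U) → 5
  (π[e](U) ⋈[e=d] ρ[f/e](U)) → 3
  π[d,e]((π[e](U) ⋈[e=d] ρ[f/e](U))) → 3
  π[e](π[d,e]((π[e](U) ⋈[e=d] ρ[f/e](U)))) → 3

== RESULT ==
e
1
1
4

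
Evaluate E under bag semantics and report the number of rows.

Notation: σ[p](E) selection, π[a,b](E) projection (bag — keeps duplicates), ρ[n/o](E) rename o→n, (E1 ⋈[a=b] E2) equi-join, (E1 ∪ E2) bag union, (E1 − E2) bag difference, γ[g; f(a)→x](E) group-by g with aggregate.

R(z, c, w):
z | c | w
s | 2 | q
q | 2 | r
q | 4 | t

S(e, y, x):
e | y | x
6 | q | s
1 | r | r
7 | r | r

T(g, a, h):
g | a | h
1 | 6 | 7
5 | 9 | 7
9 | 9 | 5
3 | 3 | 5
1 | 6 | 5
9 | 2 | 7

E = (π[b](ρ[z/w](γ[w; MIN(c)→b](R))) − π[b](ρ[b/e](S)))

Row counts bottom-up:
  R → 3
  γ[w; MIN(c)→b](R) → 3
  ρ[z/w](γ[w; MIN(c)→b](R)) → 3
  π[b](ρ[z/w](γ[w; MIN(c)→b](R))) → 3
  S → 3
  ρ[b/e](S) → 3
  π[b](ρ[b/e](S)) → 3
  (π[b](ρ[z/w](γ[w; MIN(c)→b](R))) − π[b](ρ[b/e](S))) → 3

|E| = 3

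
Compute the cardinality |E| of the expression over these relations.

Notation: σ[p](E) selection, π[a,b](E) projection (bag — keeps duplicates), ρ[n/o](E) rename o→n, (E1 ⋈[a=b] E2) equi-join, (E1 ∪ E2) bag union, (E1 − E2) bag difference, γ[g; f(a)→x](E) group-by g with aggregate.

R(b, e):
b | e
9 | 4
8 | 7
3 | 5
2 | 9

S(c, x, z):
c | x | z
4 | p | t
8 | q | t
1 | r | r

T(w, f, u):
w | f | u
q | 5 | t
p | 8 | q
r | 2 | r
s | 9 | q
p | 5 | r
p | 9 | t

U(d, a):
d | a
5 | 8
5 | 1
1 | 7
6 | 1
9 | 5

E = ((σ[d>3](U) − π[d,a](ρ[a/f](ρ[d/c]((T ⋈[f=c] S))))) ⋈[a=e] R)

Per-node cardinality:
  U → 5
  σ[d>3](U) → 4
  T → 6
  S → 3
  (T ⋈[f=c] S) → 1
  ρ[d/c]((T ⋈[f=c] S)) → 1
  ρ[a/f](ρ[d/c]((T ⋈[f=c] S))) → 1
  π[d,a](ρ[a/f](ρ[d/c]((T ⋈[f=c] S)))) → 1
  (σ[d>3](U) − π[d,a](ρ[a/f](ρ[d/c]((T ⋈[f=c] S))))) → 4
  R → 4
  ((σ[d>3](U) − π[d,a](ρ[a/f](ρ[d/c]((T ⋈[f=c] S))))) ⋈[a=e] R) → 1

|E| = 1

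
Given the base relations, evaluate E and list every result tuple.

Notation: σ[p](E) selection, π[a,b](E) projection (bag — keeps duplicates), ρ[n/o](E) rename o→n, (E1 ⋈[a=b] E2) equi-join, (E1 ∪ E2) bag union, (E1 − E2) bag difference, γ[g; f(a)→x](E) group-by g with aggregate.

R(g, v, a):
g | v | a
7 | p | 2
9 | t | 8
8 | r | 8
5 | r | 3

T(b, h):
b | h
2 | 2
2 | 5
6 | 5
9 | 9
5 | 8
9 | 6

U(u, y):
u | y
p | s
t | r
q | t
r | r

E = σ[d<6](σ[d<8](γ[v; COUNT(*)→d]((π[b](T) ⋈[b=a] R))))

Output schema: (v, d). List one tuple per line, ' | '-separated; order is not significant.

Subexpression sizes:
  T → 6
  π[b](T) → 6
  R → 4
  (π[b](T) ⋈[b=a] R) → 2
  γ[v; COUNT(*)→d]((π[b](T) ⋈[b=a] R)) → 1
  σ[d<8](γ[v; COUNT(*)→d]((π[b](T) ⋈[b=a] R))) → 1
  σ[d<6](σ[d<8](γ[v; COUNT(*)→d]((π[b](T) ⋈[b=a] R)))) → 1

== RESULT ==
v | d
p | 2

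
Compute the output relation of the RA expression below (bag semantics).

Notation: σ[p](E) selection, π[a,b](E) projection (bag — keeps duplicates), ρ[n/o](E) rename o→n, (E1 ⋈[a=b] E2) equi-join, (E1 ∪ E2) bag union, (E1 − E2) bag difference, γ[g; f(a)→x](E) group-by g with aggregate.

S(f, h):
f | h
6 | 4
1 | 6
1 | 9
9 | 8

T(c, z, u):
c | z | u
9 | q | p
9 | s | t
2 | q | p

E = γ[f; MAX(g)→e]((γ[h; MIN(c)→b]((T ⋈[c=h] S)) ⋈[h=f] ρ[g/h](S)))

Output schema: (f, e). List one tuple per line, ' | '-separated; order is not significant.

Row counts bottom-up:
  T → 3
  S → 4
  (T ⋈[c=h] S) → 2
  γ[h; MIN(c)→b]((T ⋈[c=h] S)) → 1
  S → 4
  ρ[g/h](S) → 4
  (γ[h; MIN(c)→b]((T ⋈[c=h] S)) ⋈[h=f] ρ[g/h](S)) → 1
  γ[f; MAX(g)→e]((γ[h; MIN(c)→b]((T ⋈[c=h] S)) ⋈[h=f] ρ[g/h](S))) → 1

== RESULT ==
f | e
9 | 8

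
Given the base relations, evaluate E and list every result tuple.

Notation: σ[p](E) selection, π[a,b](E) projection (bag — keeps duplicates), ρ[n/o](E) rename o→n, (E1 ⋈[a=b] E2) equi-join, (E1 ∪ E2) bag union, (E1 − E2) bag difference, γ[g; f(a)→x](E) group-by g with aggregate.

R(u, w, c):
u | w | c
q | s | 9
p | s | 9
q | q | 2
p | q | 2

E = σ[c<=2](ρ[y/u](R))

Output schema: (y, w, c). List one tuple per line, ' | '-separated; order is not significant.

Row counts bottom-up:
  R → 4
  ρ[y/u](R) → 4
  σ[c<=2](ρ[y/u](R)) → 2

== RESULT ==
y | w | c
p | q | 2
q | q | 2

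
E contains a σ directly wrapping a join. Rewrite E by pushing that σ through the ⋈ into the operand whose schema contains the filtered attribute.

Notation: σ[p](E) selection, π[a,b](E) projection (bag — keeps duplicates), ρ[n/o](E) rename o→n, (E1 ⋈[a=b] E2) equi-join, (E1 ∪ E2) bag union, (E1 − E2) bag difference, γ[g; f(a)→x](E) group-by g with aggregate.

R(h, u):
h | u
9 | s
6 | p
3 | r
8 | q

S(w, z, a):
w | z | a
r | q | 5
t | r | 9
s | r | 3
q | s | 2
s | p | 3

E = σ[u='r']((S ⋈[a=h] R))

σ filters on u, owned by the right side.
E' = (S ⋈[a=h] σ[u='r'](R))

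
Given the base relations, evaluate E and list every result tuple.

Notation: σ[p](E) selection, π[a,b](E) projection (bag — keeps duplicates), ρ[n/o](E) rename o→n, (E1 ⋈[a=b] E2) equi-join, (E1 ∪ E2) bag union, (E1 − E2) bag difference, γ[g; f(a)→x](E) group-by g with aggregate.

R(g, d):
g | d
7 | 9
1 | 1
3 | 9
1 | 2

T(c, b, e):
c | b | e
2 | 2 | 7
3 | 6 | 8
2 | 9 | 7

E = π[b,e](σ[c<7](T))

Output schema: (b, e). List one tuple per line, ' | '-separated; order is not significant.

Stepwise |·|:
  T → 3
  σ[c<7](T) → 3
  π[b,e](σ[c<7](T)) → 3

== RESULT ==
b | e
2 | 7
6 | 8
9 | 7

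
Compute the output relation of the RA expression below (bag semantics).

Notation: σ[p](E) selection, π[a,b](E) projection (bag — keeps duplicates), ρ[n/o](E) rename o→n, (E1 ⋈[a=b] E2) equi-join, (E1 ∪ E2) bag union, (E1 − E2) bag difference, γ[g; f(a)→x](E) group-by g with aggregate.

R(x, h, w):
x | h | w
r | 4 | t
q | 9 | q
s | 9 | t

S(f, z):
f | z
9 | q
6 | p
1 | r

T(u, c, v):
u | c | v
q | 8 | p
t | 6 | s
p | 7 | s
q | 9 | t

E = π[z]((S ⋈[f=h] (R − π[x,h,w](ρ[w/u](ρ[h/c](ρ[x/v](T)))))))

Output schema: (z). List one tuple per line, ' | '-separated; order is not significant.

Per-node cardinality:
  S → 3
  R → 3
  T → 4
  ρ[x/v](T) → 4
  ρ[h/c](ρ[x/v](T)) → 4
  ρ[w/u](ρ[h/c](ρ[x/v](T))) → 4
  π[x,h,w](ρ[w/u](ρ[h/c](ρ[x/v](T)))) → 4
  (R − π[x,h,w](ρ[w/u](ρ[h/c](ρ[x/v](T))))) → 3
  (S ⋈[f=h] (R − π[x,h,w](ρ[w/u](ρ[h/c](ρ[x/v](T)))))) → 2
  π[z]((S ⋈[f=h] (R − π[x,h,w](ρ[w/u](ρ[h/c](ρ[x/v](T))))))) → 2

== RESULT ==
z
q
q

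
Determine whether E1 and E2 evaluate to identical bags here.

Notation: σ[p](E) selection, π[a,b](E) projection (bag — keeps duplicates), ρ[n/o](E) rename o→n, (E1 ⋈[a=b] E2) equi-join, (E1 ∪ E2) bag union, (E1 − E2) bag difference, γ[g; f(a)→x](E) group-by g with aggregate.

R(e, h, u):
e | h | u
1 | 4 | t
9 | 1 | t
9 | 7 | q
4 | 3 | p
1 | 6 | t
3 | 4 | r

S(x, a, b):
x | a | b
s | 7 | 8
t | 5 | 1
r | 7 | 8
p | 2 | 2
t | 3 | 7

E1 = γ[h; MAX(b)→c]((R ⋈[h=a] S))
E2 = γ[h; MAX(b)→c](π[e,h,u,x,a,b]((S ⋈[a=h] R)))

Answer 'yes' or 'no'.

E1 per-node cardinality:
  R → 6
  S → 5
  (R ⋈[h=a] S) → 3
  γ[h; MAX(b)→c]((R ⋈[h=a] S)) → 2
E2 per-node cardinality:
  S → 5
  R → 6
  (S ⋈[a=h] R) → 3
  π[e,h,u,x,a,b]((S ⋈[a=h] R)) → 3
  γ[h; MAX(b)→c](π[e,h,u,x,a,b]((S ⋈[a=h] R))) → 2

E1 and E2 produce the same multiset:
h | c
3 | 7
7 | 8

yes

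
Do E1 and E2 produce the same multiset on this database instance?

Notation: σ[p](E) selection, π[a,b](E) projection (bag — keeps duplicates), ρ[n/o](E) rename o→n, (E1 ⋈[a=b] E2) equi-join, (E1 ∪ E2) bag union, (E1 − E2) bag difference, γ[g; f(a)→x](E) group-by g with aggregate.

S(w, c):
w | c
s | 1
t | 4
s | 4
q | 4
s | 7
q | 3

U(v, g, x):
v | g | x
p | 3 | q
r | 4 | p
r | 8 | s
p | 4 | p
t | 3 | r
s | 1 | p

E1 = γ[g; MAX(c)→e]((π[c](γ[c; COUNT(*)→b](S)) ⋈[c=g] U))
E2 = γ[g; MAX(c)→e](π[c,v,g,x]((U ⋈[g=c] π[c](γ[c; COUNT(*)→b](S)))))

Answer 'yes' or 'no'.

E1 stepwise |·|:
  S → 6
  γ[c; COUNT(*)→b](S) → 4
  π[c](γ[c; COUNT(*)→b](S)) → 4
  U → 6
  (π[c](γ[c; COUNT(*)→b](S)) ⋈[c=g] U) → 5
  γ[g; MAX(c)→e]((π[c](γ[c; COUNT(*)→b](S)) ⋈[c=g] U)) → 3
E2 stepwise |·|:
  U → 6
  S → 6
  γ[c; COUNT(*)→b](S) → 4
  π[c](γ[c; COUNT(*)→b](S)) → 4
  (U ⋈[g=c] π[c](γ[c; COUNT(*)→b](S))) → 5
  π[c,v,g,x]((U ⋈[g=c] π[c](γ[c; COUNT(*)→b](S)))) → 5
  γ[g; MAX(c)→e](π[c,v,g,x]((U ⋈[g=c] π[c](γ[c; COUNT(*)→b](S))))) → 3

E1 and E2 produce the same multiset:
g | e
1 | 1
3 | 3
4 | 4

yes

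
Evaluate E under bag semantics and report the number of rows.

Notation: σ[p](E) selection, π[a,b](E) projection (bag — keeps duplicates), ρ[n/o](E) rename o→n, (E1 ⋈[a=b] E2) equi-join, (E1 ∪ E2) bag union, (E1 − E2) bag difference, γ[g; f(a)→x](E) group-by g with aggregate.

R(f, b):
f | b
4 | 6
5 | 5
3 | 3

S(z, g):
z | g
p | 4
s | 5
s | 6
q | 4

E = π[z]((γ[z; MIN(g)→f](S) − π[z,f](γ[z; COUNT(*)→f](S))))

Subexpression sizes:
  S → 4
  γ[z; MIN(g)→f](S) → 3
  S → 4
  γ[z; COUNT(*)→f](S) → 3
  π[z,f](γ[z; COUNT(*)→f](S)) → 3
  (γ[z; MIN(g)→f](S) − π[z,f](γ[z; COUNT(*)→f](S))) → 3
  π[z]((γ[z; MIN(g)→f](S) − π[z,f](γ[z; COUNT(*)→f](S)))) → 3

|E| = 3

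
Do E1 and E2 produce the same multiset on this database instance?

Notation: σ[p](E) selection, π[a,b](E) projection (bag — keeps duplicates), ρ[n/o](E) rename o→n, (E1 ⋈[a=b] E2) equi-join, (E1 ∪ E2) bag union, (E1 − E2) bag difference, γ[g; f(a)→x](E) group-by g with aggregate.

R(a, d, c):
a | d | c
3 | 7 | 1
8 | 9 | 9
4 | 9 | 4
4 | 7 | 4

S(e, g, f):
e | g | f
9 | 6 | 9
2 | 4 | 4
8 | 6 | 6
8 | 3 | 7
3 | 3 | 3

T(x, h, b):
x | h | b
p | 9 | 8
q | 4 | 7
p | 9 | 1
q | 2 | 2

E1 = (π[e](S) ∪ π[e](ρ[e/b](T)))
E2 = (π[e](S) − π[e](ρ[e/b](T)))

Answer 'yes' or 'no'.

E1 per-node cardinality:
  S → 5
  π[e](S) → 5
  T → 4
  ρ[e/b](T) → 4
  π[e](ρ[e/b](T)) → 4
  (π[e](S) ∪ π[e](ρ[e/b](T))) → 9
E2 per-node cardinality:
  S → 5
  π[e](S) → 5
  T → 4
  ρ[e/b](T) → 4
  π[e](ρ[e/b](T)) → 4
  (π[e](S) − π[e](ρ[e/b](T))) → 3

E1 result:
e
1
2
2
3
7
8
8
8
9
E2 result:
e
3
8
9
Witness: (2,) appears 2× in E1 but 0× in E2.

no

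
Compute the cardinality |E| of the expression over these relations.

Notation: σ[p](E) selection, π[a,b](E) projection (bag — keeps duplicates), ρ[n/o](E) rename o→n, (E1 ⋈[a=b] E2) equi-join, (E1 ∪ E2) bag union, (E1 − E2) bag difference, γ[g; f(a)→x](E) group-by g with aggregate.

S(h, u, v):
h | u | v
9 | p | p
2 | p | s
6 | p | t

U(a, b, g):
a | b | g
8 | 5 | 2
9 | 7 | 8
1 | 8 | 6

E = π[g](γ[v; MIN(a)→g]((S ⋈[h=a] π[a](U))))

Stepwise |·|:
  S → 3
  U → 3
  π[a](U) → 3
  (S ⋈[h=a] π[a](U)) → 1
  γ[v; MIN(a)→g]((S ⋈[h=a] π[a](U))) → 1
  π[g](γ[v; MIN(a)→g]((S ⋈[h=a] π[a](U)))) → 1

|E| = 1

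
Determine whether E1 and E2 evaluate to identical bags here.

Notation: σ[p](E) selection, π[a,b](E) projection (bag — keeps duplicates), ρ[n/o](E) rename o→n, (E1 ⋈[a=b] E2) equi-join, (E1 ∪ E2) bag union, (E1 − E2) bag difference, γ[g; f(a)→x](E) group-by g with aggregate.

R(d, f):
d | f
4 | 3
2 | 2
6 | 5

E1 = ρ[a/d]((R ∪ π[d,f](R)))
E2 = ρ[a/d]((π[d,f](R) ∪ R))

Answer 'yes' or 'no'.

E1 per-node cardinality:
  R → 3
  R → 3
  π[d,f](R) → 3
  (R ∪ π[d,f](R)) → 6
  ρ[a/d]((R ∪ π[d,f](R))) → 6
E2 per-node cardinality:
  R → 3
  π[d,f](R) → 3
  R → 3
  (π[d,f](R) ∪ R) → 6
  ρ[a/d]((π[d,f](R) ∪ R)) → 6

E1 and E2 produce the same multiset:
a | f
2 | 2
2 | 2
4 | 3
4 | 3
6 | 5
6 | 5

yes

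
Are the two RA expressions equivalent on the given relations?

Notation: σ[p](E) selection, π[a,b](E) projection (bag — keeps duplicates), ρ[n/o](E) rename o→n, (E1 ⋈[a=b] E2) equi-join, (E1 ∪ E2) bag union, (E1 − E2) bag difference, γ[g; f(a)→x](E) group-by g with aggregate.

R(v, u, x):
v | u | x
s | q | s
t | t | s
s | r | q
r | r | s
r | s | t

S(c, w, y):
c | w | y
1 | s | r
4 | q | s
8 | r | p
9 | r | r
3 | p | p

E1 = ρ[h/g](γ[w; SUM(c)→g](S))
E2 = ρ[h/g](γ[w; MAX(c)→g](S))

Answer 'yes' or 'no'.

E1 per-node cardinality:
  S → 5
  γ[w; SUM(c)→g](S) → 4
  ρ[h/g](γ[w; SUM(c)→g](S)) → 4
E2 per-node cardinality:
  S → 5
  γ[w; MAX(c)→g](S) → 4
  ρ[h/g](γ[w; MAX(c)→g](S)) → 4

E1 result:
w | h
p | 3
q | 4
r | 17
s | 1
E2 result:
w | h
p | 3
q | 4
r | 9
s | 1
Witness: ('r', 9) appears 0× in E1 but 1× in E2.

no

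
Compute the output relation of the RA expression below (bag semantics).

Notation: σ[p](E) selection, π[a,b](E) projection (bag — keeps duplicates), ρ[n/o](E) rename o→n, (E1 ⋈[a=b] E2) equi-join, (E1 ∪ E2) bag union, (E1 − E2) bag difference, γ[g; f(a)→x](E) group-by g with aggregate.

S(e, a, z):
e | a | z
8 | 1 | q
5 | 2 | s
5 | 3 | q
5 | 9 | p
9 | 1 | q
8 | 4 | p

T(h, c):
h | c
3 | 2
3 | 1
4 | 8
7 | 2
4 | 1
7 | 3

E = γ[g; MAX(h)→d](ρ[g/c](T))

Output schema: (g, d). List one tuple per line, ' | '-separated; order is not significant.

Row counts bottom-up:
  T → 6
  ρ[g/c](T) → 6
  γ[g; MAX(h)→d](ρ[g/c](T)) → 4

== RESULT ==
g | d
1 | 4
2 | 7
3 | 7
8 | 4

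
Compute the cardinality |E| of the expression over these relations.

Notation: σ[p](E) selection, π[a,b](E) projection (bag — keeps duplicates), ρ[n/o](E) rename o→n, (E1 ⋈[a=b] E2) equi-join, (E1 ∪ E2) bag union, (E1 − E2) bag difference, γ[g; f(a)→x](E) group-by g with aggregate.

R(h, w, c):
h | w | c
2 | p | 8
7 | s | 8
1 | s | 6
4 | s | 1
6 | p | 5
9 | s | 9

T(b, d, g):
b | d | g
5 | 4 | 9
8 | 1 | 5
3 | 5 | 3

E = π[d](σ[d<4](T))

Per-node cardinality:
  T → 3
  σ[d<4](T) → 1
  π[d](σ[d<4](T)) → 1

|E| = 1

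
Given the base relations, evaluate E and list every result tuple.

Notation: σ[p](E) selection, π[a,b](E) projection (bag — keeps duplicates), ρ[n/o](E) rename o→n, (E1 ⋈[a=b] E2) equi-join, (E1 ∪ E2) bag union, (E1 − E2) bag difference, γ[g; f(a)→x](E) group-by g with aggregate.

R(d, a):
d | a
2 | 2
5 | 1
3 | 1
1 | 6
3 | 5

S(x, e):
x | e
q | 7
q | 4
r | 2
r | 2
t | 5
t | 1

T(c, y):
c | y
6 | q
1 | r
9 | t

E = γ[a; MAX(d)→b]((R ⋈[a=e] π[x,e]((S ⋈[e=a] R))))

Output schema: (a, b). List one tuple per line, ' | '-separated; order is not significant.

Stepwise |·|:
  R → 5
  S → 6
  R → 5
  (S ⋈[e=a] R) → 5
  π[x,e]((S ⋈[e=a] R)) → 5
  (R ⋈[a=e] π[x,e]((S ⋈[e=a] R))) → 7
  γ[a; MAX(d)→b]((R ⋈[a=e] π[x,e]((S ⋈[e=a] R)))) → 3

== RESULT ==
a | b
1 | 5
2 | 2
5 | 3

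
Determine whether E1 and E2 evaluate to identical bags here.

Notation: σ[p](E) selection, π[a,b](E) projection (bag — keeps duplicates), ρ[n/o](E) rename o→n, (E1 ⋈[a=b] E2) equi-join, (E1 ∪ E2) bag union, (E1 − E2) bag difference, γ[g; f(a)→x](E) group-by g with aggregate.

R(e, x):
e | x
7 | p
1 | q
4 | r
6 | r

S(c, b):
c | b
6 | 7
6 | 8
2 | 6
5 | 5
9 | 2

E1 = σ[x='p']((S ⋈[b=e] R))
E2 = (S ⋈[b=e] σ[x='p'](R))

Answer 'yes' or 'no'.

E1 per-node cardinality:
  S → 5
  R → 4
  (S ⋈[b=e] R) → 2
  σ[x='p']((S ⋈[b=e] R)) → 1
E2 per-node cardinality:
  S → 5
  R → 4
  σ[x='p'](R) → 1
  (S ⋈[b=e] σ[x='p'](R)) → 1

E1 and E2 produce the same multiset:
c | b | e | x
6 | 7 | 7 | p

yes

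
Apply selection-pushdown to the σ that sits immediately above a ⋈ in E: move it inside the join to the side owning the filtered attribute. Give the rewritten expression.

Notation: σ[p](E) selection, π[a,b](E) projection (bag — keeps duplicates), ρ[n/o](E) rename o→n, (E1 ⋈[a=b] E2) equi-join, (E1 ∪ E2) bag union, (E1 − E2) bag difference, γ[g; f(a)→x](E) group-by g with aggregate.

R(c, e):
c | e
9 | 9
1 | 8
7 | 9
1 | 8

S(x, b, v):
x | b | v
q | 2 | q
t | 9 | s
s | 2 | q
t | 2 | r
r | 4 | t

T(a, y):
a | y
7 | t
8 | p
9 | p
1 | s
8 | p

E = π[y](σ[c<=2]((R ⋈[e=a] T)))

σ filters on c, owned by the left side.
E' = π[y]((σ[c<=2](R) ⋈[e=a] T))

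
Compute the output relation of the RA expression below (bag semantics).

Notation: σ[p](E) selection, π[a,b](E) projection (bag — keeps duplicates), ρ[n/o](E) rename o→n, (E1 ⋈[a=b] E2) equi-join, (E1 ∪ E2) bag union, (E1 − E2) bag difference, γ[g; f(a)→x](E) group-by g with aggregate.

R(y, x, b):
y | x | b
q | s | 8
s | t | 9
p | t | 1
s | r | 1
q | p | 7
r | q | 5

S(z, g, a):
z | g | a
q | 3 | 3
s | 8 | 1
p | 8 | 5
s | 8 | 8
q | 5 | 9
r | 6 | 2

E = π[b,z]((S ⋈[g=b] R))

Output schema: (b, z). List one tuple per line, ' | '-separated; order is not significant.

Row counts bottom-up:
  S → 6
  R → 6
  (S ⋈[g=b] R) → 4
  π[b,z]((S ⋈[g=b] R)) → 4

== RESULT ==
b | z
5 | q
8 | p
8 | s
8 | s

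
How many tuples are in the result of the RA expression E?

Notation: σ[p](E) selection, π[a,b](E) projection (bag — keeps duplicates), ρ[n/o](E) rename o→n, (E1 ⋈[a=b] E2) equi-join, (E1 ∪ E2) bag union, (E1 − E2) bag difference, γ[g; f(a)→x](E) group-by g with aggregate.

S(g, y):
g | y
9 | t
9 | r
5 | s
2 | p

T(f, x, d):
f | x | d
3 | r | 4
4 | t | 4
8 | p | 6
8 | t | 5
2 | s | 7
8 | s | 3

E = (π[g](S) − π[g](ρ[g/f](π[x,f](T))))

Subexpression sizes:
  S → 4
  π[g](S) → 4
  T → 6
  π[x,f](T) → 6
  ρ[g/f](π[x,f](T)) → 6
  π[g](ρ[g/f](π[x,f](T))) → 6
  (π[g](S) − π[g](ρ[g/f](π[x,f](T)))) → 3

|E| = 3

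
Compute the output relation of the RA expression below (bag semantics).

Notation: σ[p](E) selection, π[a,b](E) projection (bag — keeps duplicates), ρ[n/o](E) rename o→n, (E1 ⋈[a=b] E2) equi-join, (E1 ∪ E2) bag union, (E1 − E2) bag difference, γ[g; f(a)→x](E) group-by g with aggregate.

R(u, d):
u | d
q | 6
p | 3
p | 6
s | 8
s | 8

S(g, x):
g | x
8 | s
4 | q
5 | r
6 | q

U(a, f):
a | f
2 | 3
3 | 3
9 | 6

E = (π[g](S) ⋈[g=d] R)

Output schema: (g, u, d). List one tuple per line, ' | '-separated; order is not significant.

Per-node cardinality:
  S → 4
  π[g](S) → 4
  R → 5
  (π[g](S) ⋈[g=d] R) → 4

== RESULT ==
g | u | d
6 | p | 6
6 | q | 6
8 | s | 8
8 | s | 8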